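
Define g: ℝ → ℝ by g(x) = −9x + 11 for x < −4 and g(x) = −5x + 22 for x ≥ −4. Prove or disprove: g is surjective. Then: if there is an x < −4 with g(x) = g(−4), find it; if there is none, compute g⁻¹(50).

-13/3

Both pieces are strictly decreasing (slopes −9 and −5), so each is injective on its own interval.
The left piece maps (−∞, −4) onto (47, ∞); the right piece maps [−4, ∞) onto (−∞, 42].
The union (47, ∞) ∪ (−∞, 42] omits the interval between 47 and 42; in particular 47 has no preimage. So g is not surjective.
Because the two images are disjoint, no x < −4 has g(x) = g(−4), so we compute g⁻¹(50): 50 lies in (47, ∞), so solve −9x + 11 = 50: x = (50 − 11)/(−9) = −13/3.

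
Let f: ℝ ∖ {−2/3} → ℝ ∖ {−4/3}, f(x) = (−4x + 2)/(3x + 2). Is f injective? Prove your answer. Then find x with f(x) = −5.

Suppose f(s) = f(t). Cross-multiplying: (−4s + 2)(3t + 2) = (−4t + 2)(3s + 2).
Expanding both sides and cancelling the symmetric terms leaves −14·(s − t) = 0. Since −14 ≠ 0, s = t. Therefore f is injective.
Solving f(x) = −5: cross-multiplying gives −4x + 2 = −5(3x + 2), which rearranges to 11x = −12, so x = −12/11.

-12/11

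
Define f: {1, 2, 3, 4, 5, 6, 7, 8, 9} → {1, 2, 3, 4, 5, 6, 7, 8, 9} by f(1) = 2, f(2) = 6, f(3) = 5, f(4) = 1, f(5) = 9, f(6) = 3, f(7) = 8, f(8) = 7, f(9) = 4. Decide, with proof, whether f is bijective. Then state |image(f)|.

9

The values 2, 6, 5, 1, 9, 3, 8, 7, 4 are a permutation of {1, 2, 3, 4, 5, 6, 7, 8, 9}: each element appears exactly once.
So f is injective and surjective, hence bijective.
The image of f is {1, 2, 3, 4, 5, 6, 7, 8, 9}, which has 9 elements.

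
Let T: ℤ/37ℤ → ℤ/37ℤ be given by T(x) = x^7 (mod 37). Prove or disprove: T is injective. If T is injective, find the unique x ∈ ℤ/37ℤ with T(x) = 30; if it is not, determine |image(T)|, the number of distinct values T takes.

Since 37 is prime, the nonzero elements of ℤ/37ℤ form a cyclic group of order 36.
As gcd(7, 36) = 1, raising to the 7th power is a bijection on this group: if a^7 ≡ b^7 then (ab^{−1})^7 = 1, and the only element of order dividing gcd(7, 36) = 1 is 1, so a = b.
With T(0) = 0 this makes T injective on all of ℤ/37ℤ, hence bijective (finite equal-size domain and codomain). In particular T is injective.
Since T is injective, we find the preimage of 30. The inverse of x ↦ x^7 on (ℤ/37ℤ)^× is x ↦ x^31, because 7·31 = 217 = 6·36 + 1 ≡ 1 (mod 36) and x^{36} = 1 for x ≠ 0 (Fermat). So T⁻¹(30) = 30^31 mod 37.
Repeated squaring mod 37: 30^1 ≡ 30, 30^2 ≡ 30² = 900 ≡ 12, 30^4 ≡ 12² = 144 ≡ 33, 30^8 ≡ 33² = 1089 ≡ 16, 30^16 ≡ 16² = 256 ≡ 34. Since 31 = 16 + 8 + 4 + 2 + 1, 30^31 ≡ 34·16·33·12·30: 34·16 = 544 ≡ 26, then 26·33 = 858 ≡ 7, then 7·12 = 84 ≡ 10, then 10·30 = 300 ≡ 4. So 30^31 ≡ 4 (mod 37).
Hence T⁻¹(30) = 4.

4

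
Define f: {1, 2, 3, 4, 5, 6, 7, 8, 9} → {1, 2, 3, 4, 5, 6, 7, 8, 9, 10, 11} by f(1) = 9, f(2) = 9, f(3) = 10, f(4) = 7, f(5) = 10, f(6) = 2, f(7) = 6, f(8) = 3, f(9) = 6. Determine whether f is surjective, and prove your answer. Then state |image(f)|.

6

No element maps to 1, so f is not surjective.
The image of f is {2, 3, 6, 7, 9, 10}, which has 6 elements.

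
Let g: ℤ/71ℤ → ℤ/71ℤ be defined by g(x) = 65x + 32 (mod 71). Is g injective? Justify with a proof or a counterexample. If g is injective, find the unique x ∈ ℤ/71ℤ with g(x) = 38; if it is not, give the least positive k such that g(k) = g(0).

Recall that g is injective when g(x_1) = g(x_2) forces x_1 = x_2.
If g(x_1) = g(x_2), then 65x_1 ≡ 65x_2 (mod 71). Because gcd(65, 71) = 1, we may cancel 65 to get x_1 ≡ x_2 (mod 71).
So g is injective.
We now compute 65⁻¹ mod 71 explicitly. Euclid's algorithm: 71 = 1·65 + 6, 65 = 10·6 + 5, 6 = 1·5 + 1; back-substituting gives 1 = 59·65 − 54·71, so 65⁻¹ ≡ 59 (mod 71).
Since g is injective, we find g⁻¹(38): we need 65x ≡ 38 − 32 ≡ 6 (mod 71). Using 65⁻¹ = 59: x ≡ 59·6 = 354 = 4·71 + 70, so x = 70.
Check: g(70) = 65·70 + 32 = 4582 = 64·71 + 38 ≡ 38 (mod 71).

70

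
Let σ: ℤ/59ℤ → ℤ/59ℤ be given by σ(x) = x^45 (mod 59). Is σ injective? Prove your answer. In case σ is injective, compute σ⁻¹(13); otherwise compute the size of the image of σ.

2

Since 59 is prime, the nonzero elements of ℤ/59ℤ form a cyclic group of order 58.
As gcd(45, 58) = 1, raising to the 45th power is a bijection on this group: if x_1^45 ≡ x_2^45 then (x_1x_2^{−1})^45 = 1, and the only element of order dividing gcd(45, 58) = 1 is 1, so x_1 = x_2.
With σ(0) = 0 this makes σ injective on all of ℤ/59ℤ, hence bijective (finite equal-size domain and codomain). In particular σ is injective.
Since σ is injective, we find the preimage of 13. The inverse of x ↦ x^45 on (ℤ/59ℤ)^× is x ↦ x^49, because 45·49 = 2205 = 38·58 + 1 ≡ 1 (mod 58) and x^{58} = 1 for x ≠ 0 (Fermat). So σ⁻¹(13) = 13^49 mod 59.
Repeated squaring mod 59: 13^1 ≡ 13, 13^2 ≡ 13² = 169 ≡ 51, 13^4 ≡ 51² = 2601 ≡ 5, 13^8 ≡ 5² = 25, 13^16 ≡ 25² = 625 ≡ 35, 13^32 ≡ 35² = 1225 ≡ 45. Since 49 = 32 + 16 + 1, 13^49 ≡ 45·35·13: 45·35 = 1575 ≡ 41, then 41·13 = 533 ≡ 2. So 13^49 ≡ 2 (mod 59).
Hence σ⁻¹(13) = 2.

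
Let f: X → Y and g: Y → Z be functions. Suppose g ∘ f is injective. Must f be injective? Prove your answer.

injective

Suppose f(u) = f(v). Applying g: (g ∘ f)(u) = (g ∘ f)(v). Since g ∘ f is injective, u = v. Hence f is injective.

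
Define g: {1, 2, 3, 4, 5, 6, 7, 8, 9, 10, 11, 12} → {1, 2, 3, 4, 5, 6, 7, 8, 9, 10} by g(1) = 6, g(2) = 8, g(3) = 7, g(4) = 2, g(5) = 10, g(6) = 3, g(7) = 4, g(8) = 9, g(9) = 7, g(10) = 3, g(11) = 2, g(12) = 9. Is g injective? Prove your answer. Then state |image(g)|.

8

g(3) = 7 = g(9) with 3 ≠ 9, so g is not injective.
The image of g is {2, 3, 4, 6, 7, 8, 9, 10}, which has 8 elements.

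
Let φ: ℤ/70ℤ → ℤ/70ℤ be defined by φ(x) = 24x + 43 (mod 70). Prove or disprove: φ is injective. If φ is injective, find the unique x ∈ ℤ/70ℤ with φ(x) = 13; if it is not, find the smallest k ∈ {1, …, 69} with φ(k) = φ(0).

35

We have gcd(24, 70) = 2 > 1. Taking s = 0 and t = 35: φ(0) = 43 and φ(35) = 24·35 + 43 = 883 ≡ 43 (mod 70).
So φ(0) = φ(35) while 0 ≠ 35, thus φ is not injective.
Since φ is not injective, we find the least positive k with φ(k) = φ(0): this means 24k ≡ 0 (mod 70), i.e. 70 ∣ 24k. Since gcd(24, 70) = 2, dividing through by 2 this holds exactly when 35 ∣ 12k, and as gcd(12, 35) = 1, exactly when 35 ∣ k.
The smallest positive such k is 35.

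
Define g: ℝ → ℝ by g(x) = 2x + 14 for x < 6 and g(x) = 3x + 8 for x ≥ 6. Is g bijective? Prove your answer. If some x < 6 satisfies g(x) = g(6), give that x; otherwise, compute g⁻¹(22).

Both pieces are strictly increasing (slopes 2 and 3), so each is injective on its own interval.
The left piece maps (−∞, 6) onto (−∞, 26); the right piece maps [6, ∞) onto [26, ∞).
Since 26 = 26, the images partition ℝ: g is injective and surjective, hence bijective.
Because the two images are disjoint, no x < 6 has g(x) = g(6), so we compute g⁻¹(22): 22 lies in (−∞, 26), so solve 2x + 14 = 22: x = (22 − 14)/2 = 4.

4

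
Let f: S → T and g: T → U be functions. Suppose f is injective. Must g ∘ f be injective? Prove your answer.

No. Take S = T = U = {1, 2, 3}, f = identity (injective), and g(x) = 1 for every x.
Then (g ∘ f)(1) = 1 = (g ∘ f)(3) with 1 ≠ 3, so g ∘ f is not injective.

not injective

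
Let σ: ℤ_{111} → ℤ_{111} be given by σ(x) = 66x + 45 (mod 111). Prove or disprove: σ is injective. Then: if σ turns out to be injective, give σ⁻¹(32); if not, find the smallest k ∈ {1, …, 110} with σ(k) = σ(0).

Recall: σ is injective if σ(s) = σ(t) implies s = t.
We have gcd(66, 111) = 3 > 1. Taking s = 0 and t = 37: σ(0) = 45 and σ(37) = 66·37 + 45 = 2487 ≡ 45 (mod 111).
So σ(0) = σ(37) while 0 ≠ 37, therefore σ is not injective.
Since σ is not injective, we find the least positive k with σ(k) = σ(0): this means 66k ≡ 0 (mod 111), i.e. 111 ∣ 66k. Since gcd(66, 111) = 3, dividing through by 3 this holds exactly when 37 ∣ 22k, and as gcd(22, 37) = 1, exactly when 37 ∣ k.
The smallest positive such k is 37.

37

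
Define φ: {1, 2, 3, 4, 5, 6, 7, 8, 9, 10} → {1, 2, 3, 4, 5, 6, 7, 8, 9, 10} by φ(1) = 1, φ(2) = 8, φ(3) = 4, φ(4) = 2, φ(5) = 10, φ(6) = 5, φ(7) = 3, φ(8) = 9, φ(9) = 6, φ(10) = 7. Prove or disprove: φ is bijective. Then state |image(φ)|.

The values 1, 8, 4, 2, 10, 5, 3, 9, 6, 7 are a permutation of {1, 2, 3, 4, 5, 6, 7, 8, 9, 10}: each element appears exactly once.
So φ is injective and surjective, hence bijective.
The image of φ is {1, 2, 3, 4, 5, 6, 7, 8, 9, 10}, which has 10 elements.

10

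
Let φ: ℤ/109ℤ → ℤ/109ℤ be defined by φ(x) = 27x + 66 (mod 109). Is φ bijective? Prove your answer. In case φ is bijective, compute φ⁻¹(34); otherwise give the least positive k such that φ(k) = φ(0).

19

Suppose φ(x_1) = φ(x_2) in ℤ/109ℤ. Then 27x_1 + 66 ≡ 27x_2 + 66 (mod 109), therefore 27(x_1 − x_2) ≡ 0 (mod 109).
Since gcd(27, 109) = 1, 27 is invertible modulo 109, thus x_1 − x_2 ≡ 0 (mod 109), i.e. x_1 = x_2.
We now compute 27⁻¹ mod 109 explicitly. Euclid's algorithm: 109 = 4·27 + 1; back-substituting gives 1 = 105·27 − 26·109, so 27⁻¹ ≡ 105 (mod 109).
For any y ∈ ℤ/109ℤ, x = 105(y − 66) mod 109 satisfies φ(x) = 27·105(y − 66) + 66 ≡ y (since 27·105 ≡ 1 mod 109). So every y has a preimage.
Hence φ is bijective.
Since φ is bijective, we compute φ⁻¹(34): solve 27x + 66 ≡ 34 (mod 109), i.e. 27x ≡ 77 (mod 109).
Multiplying by 27⁻¹ = 105 gives x ≡ 105·77 = 8085 = 74·109 + 19 ≡ 19 (mod 109).
Check: φ(19) = 27·19 + 66 = 579 = 5·109 + 34 ≡ 34 (mod 109).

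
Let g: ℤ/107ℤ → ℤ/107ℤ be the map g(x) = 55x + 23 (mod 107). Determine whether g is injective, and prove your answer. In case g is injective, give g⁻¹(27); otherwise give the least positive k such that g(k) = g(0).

74

Suppose g(u) = g(v) in ℤ/107ℤ. Then 55u + 23 ≡ 55v + 23 (mod 107), so 55(u − v) ≡ 0 (mod 107).
Since gcd(55, 107) = 1, 55 is invertible modulo 107, thus u − v ≡ 0 (mod 107), i.e. u = v.
So g is injective.
We now compute 55⁻¹ mod 107 explicitly. Euclid's algorithm: 107 = 1·55 + 52, 55 = 1·52 + 3, 52 = 17·3 + 1; back-substituting gives 1 = 72·55 − 37·107, so 55⁻¹ ≡ 72 (mod 107).
Since g is injective, we compute g⁻¹(27): solve 55x + 23 ≡ 27 (mod 107), i.e. 55x ≡ 4 (mod 107).
Multiplying by 55⁻¹ = 72 gives x ≡ 72·4 = 288 = 2·107 + 74 ≡ 74 (mod 107).
Check: g(74) = 55·74 + 23 = 4093 = 38·107 + 27 ≡ 27 (mod 107).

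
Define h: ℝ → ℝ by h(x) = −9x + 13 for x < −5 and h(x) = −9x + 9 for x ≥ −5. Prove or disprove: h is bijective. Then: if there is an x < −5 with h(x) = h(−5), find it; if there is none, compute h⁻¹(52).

-43/9

Both pieces are strictly decreasing (slopes −9 and −9), so each is injective on its own interval.
The left piece maps (−∞, −5) onto (58, ∞); the right piece maps [−5, ∞) onto (−∞, 54].
The images leave a gap (58 has no preimage), so h is not surjective, hence not bijective.
Because the two images are disjoint, no x < −5 has h(x) = h(−5), so we compute h⁻¹(52): 52 lies in (−∞, 54], so solve −9x + 9 = 52: x = (52 − 9)/(−9) = −43/9.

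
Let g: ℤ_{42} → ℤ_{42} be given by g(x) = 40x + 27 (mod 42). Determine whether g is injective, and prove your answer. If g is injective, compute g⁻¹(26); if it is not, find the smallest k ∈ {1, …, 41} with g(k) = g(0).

By definition, g is injective if g(a) = g(b) implies a = b.
We have gcd(40, 42) = 2 > 1. Taking a = 0 and b = 21: g(0) = 27 and g(21) = 40·21 + 27 = 867 ≡ 27 (mod 42).
So g(0) = g(21) while 0 ≠ 21, hence g is not injective.
Since g is not injective, we find the least positive k with g(k) = g(0): this means 40k ≡ 0 (mod 42), i.e. 42 ∣ 40k. Since gcd(40, 42) = 2, dividing through by 2 this holds exactly when 21 ∣ 20k, and as gcd(20, 21) = 1, exactly when 21 ∣ k.
The smallest positive such k is 21.

21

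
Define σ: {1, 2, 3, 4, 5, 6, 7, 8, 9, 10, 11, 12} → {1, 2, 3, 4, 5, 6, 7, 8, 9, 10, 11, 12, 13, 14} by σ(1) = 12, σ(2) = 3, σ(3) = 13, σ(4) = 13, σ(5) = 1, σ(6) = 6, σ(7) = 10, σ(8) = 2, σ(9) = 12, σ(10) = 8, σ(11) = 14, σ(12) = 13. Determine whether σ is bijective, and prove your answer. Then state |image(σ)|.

σ(3) = 13 = σ(4) with 3 ≠ 4, so σ is not injective, hence not bijective.
The image of σ is {1, 2, 3, 6, 8, 10, 12, 13, 14}, which has 9 elements.

9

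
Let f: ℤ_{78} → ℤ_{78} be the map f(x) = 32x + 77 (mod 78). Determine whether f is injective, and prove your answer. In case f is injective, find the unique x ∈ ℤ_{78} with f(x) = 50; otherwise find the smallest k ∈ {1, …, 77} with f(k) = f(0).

39

By definition, f is injective when f(x_1) = f(x_2) forces x_1 = x_2.
We have gcd(32, 78) = 2 > 1. Taking x_1 = 0 and x_2 = 39: f(0) = 77 and f(39) = 32·39 + 77 = 1325 ≡ 77 (mod 78).
So f(0) = f(39) while 0 ≠ 39, so f is not injective.
Since f is not injective, we find the least positive k with f(k) = f(0): this means 32k ≡ 0 (mod 78), i.e. 78 ∣ 32k. Since gcd(32, 78) = 2, dividing through by 2 this holds exactly when 39 ∣ 16k, and as gcd(16, 39) = 1, exactly when 39 ∣ k.
The smallest positive such k is 39.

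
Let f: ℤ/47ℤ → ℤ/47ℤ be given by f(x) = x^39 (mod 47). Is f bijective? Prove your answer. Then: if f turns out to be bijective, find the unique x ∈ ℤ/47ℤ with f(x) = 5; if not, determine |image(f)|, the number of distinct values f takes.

Since 47 is prime, the nonzero elements of ℤ/47ℤ form a cyclic group of order 46.
As gcd(39, 46) = 1, raising to the 39th power is a bijection on this group: if x_1^39 ≡ x_2^39 then (x_1x_2^{−1})^39 = 1, and the only element of order dividing gcd(39, 46) = 1 is 1, so x_1 = x_2.
With f(0) = 0 this makes f injective on all of ℤ/47ℤ, hence bijective (finite equal-size domain and codomain). In particular f is bijective.
Since f is bijective, we find the preimage of 5. The inverse of x ↦ x^39 on (ℤ/47ℤ)^× is x ↦ x^13, because 39·13 = 507 = 11·46 + 1 ≡ 1 (mod 46) and x^{46} = 1 for x ≠ 0 (Fermat). So f⁻¹(5) = 5^13 mod 47.
Repeated squaring mod 47: 5^1 ≡ 5, 5^2 ≡ 5² = 25, 5^4 ≡ 25² = 625 ≡ 14, 5^8 ≡ 14² = 196 ≡ 8. Since 13 = 8 + 4 + 1, 5^13 ≡ 8·14·5: 8·14 = 112 ≡ 18, then 18·5 = 90 ≡ 43. So 5^13 ≡ 43 (mod 47).
Hence f⁻¹(5) = 43.

43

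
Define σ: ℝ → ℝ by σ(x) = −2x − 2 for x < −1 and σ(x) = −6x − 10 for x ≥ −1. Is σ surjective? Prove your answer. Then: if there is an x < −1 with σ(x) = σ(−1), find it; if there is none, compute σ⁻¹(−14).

2/3

Both pieces are strictly decreasing (slopes −2 and −6), so each is injective on its own interval.
The left piece maps (−∞, −1) onto (0, ∞); the right piece maps [−1, ∞) onto (−∞, −4].
The union (0, ∞) ∪ (−∞, −4] omits the interval between 0 and −4; in particular 0 has no preimage. So σ is not surjective.
Because the two images are disjoint, no x < −1 has σ(x) = σ(−1), so we compute σ⁻¹(−14): −14 lies in (−∞, −4], so solve −6x − 10 = −14: x = (−14 + 10)/(−6) = 2/3.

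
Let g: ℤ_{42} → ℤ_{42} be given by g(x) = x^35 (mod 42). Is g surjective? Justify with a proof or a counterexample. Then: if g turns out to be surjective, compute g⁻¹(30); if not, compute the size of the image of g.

Computing x^35 mod 42 for each x (by repeated squaring, reducing mod 42 at every step), the values g(0), g(1), …, g(41) are: 0, 1, 32, 33, 16, 17, 6, 7, 8, 39, 40, 23, 24, 13, 14, 15, 4, 5, 30, 31, 20, 21, 22, 11, 12, 37, 38, 27, 28, 29, 18, 19, 2, 3, 34, 35, 36, 25, 26, 9, 10, 41.
Every element of ℤ_{42} appears exactly once in this list, so g is a bijection, and in particular surjective.
Since g is surjective, we read off the preimage of 30 from the same table: g(18) = 30, so g⁻¹(30) = 18.

18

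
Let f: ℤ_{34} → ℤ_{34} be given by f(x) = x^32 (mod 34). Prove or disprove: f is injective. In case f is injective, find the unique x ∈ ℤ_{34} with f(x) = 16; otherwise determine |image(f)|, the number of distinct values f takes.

4

f(1) = 1^32 = 1.
f(3): Repeated squaring mod 34: 3^1 ≡ 3, 3^2 ≡ 3² = 9, 3^4 ≡ 9² = 81 ≡ 13, 3^8 ≡ 13² = 169 ≡ 33, 3^16 ≡ 33² = 1089 ≡ 1, 3^32 ≡ 1² = 1. So 3^32 ≡ 1 (mod 34).
So f(1) = f(3) = 1 while 1 ≠ 3, so f is not injective.
Since f is not injective, we determine |image(f)|. Computing x^32 mod 34 for each x (by repeated squaring, reducing mod 34 at every step), the values f(0), f(1), …, f(33) are: 0, 1, 18, 1, 18, 1, 18, 1, 18, 1, 18, 1, 18, 1, 18, 1, 18, 17, 18, 1, 18, 1, 18, 1, 18, 1, 18, 1, 18, 1, 18, 1, 18, 1.
The distinct values are {0, 1, 17, 18}; there are 4 of them.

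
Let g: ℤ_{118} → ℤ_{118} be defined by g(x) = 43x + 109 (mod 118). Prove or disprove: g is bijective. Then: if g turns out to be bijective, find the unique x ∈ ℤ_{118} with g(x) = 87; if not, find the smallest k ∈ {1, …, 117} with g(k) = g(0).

112

Suppose g(x_1) = g(x_2) in ℤ_{118}. Then 43x_1 + 109 ≡ 43x_2 + 109 (mod 118), therefore 43(x_1 − x_2) ≡ 0 (mod 118).
Since gcd(43, 118) = 1, 43 is invertible modulo 118, therefore x_1 − x_2 ≡ 0 (mod 118), i.e. x_1 = x_2.
We now compute 43⁻¹ mod 118 explicitly. Euclid's algorithm: 118 = 2·43 + 32, 43 = 1·32 + 11, 32 = 2·11 + 10, 11 = 1·10 + 1; back-substituting gives 1 = 11·43 − 4·118, so 43⁻¹ ≡ 11 (mod 118).
For any y ∈ ℤ_{118}, x = 11(y − 109) mod 118 satisfies g(x) = 43·11(y − 109) + 109 ≡ y (since 43·11 ≡ 1 mod 118). So every y has a preimage.
Thus g is bijective.
Since g is bijective, we compute g⁻¹(87): solve 43x + 109 ≡ 87 (mod 118), i.e. 43x ≡ 96 (mod 118).
Multiplying by 43⁻¹ = 11 gives x ≡ 11·96 = 1056 = 8·118 + 112 ≡ 112 (mod 118).
Check: g(112) = 43·112 + 109 = 4925 = 41·118 + 87 ≡ 87 (mod 118).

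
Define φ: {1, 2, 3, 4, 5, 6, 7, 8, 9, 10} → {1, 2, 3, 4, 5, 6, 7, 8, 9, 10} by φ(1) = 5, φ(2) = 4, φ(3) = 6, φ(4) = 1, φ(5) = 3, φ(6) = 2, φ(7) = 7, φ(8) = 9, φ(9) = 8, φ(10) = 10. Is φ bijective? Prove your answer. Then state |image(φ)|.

The values 5, 4, 6, 1, 3, 2, 7, 9, 8, 10 are a permutation of {1, 2, 3, 4, 5, 6, 7, 8, 9, 10}: each element appears exactly once.
So φ is injective and surjective, hence bijective.
The image of φ is {1, 2, 3, 4, 5, 6, 7, 8, 9, 10}, which has 10 elements.

10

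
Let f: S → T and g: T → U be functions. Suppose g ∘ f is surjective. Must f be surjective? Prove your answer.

No. Take S = {0}, T = {0, 1}, U = {0}, f(a) = 0 for every a ∈ S, and g(b) = 0 for every b ∈ T.
Then g ∘ f is surjective onto {0}, but 1 ∈ T has no preimage under f, so f is not surjective.

not surjective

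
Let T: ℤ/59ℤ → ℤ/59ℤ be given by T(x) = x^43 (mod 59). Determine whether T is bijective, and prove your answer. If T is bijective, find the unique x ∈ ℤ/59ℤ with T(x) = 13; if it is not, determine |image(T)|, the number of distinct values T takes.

Since 59 is prime, the nonzero elements of ℤ/59ℤ form a cyclic group of order 58.
As gcd(43, 58) = 1, raising to the 43rd power is a bijection on this group: if u^43 ≡ v^43 then (uv^{−1})^43 = 1, and the only element of order dividing gcd(43, 58) = 1 is 1, so u = v.
With T(0) = 0 this makes T injective on all of ℤ/59ℤ, hence bijective (finite equal-size domain and codomain). In particular T is bijective.
Since T is bijective, we find the preimage of 13. The inverse of x ↦ x^43 on (ℤ/59ℤ)^× is x ↦ x^27, because 43·27 = 1161 = 20·58 + 1 ≡ 1 (mod 58) and x^{58} = 1 for x ≠ 0 (Fermat). So T⁻¹(13) = 13^27 mod 59.
Repeated squaring mod 59: 13^1 ≡ 13, 13^2 ≡ 13² = 169 ≡ 51, 13^4 ≡ 51² = 2601 ≡ 5, 13^8 ≡ 5² = 25, 13^16 ≡ 25² = 625 ≡ 35. Since 27 = 16 + 8 + 2 + 1, 13^27 ≡ 35·25·51·13: 35·25 = 875 ≡ 49, then 49·51 = 2499 ≡ 21, then 21·13 = 273 ≡ 37. So 13^27 ≡ 37 (mod 59).
Hence T⁻¹(13) = 37.

37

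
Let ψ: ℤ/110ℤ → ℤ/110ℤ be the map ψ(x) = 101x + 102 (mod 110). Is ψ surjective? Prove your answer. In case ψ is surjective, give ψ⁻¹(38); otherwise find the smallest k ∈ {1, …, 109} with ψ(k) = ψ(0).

Recall that ψ is surjective if every y in the codomain equals ψ(x) for some x in the domain.
Since gcd(101, 110) = 1, 101 is invertible modulo 110. Euclid's algorithm: 110 = 1·101 + 9, 101 = 11·9 + 2, 9 = 4·2 + 1; back-substituting gives 1 = 61·101 − 56·110, so 101⁻¹ ≡ 61 (mod 110).
For any y ∈ ℤ/110ℤ, x = 61(y − 102) mod 110 satisfies ψ(x) = 101·61(y − 102) + 102 ≡ y (since 101·61 ≡ 1 mod 110). So every y has a preimage.
Thus ψ is surjective.
Since ψ is surjective, we compute ψ⁻¹(38): solve 101x + 102 ≡ 38 (mod 110), i.e. 101x ≡ 46 (mod 110).
Multiplying by 101⁻¹ = 61 gives x ≡ 61·46 = 2806 = 25·110 + 56 ≡ 56 (mod 110).
Check: ψ(56) = 101·56 + 102 = 5758 = 52·110 + 38 ≡ 38 (mod 110).

56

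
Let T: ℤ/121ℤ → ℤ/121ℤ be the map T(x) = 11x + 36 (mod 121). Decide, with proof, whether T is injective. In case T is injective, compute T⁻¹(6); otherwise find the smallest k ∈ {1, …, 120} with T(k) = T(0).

11

Recall that T is injective if T(x_1) = T(x_2) implies x_1 = x_2.
We have gcd(11, 121) = 11 > 1. Taking x_1 = 0 and x_2 = 11: T(0) = 36 and T(11) = 11·11 + 36 = 157 ≡ 36 (mod 121).
So T(0) = T(11) while 0 ≠ 11, therefore T is not injective.
Since T is not injective, we find the least positive k with T(k) = T(0): this means 11k ≡ 0 (mod 121), i.e. 121 ∣ 11k. Since gcd(11, 121) = 11, dividing through by 11 this holds exactly when 11 ∣ k.
The smallest positive such k is 11.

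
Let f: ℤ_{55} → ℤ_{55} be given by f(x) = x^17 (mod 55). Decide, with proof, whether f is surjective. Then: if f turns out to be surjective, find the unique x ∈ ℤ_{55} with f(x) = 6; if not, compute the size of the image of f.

51

Computing x^17 mod 55 for each x (by repeated squaring, reducing mod 55 at every step), the values f(0), f(1), …, f(54) are: 0, 1, 7, 53, 49, 25, 41, 17, 13, 4, 10, 11, 12, 18, 9, 5, 36, 52, 28, 24, 15, 21, 22, 23, 29, 20, 16, 47, 8, 39, 35, 26, 32, 33, 34, 40, 31, 27, 3, 19, 50, 46, 37, 43, 44, 45, 51, 42, 38, 14, 30, 6, 2, 48, 54.
Every element of ℤ_{55} appears exactly once in this list, so f is a bijection, and in particular surjective.
Since f is surjective, we read off the preimage of 6 from the same table: f(51) = 6, so f⁻¹(6) = 51.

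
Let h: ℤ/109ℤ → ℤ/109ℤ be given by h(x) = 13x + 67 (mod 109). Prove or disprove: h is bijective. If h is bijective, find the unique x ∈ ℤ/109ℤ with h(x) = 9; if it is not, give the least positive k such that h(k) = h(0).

If h(x_1) = h(x_2), then 13x_1 ≡ 13x_2 (mod 109). Because gcd(13, 109) = 1, we may cancel 13 to get x_1 ≡ x_2 (mod 109).
We now compute 13⁻¹ mod 109 explicitly. Euclid's algorithm: 109 = 8·13 + 5, 13 = 2·5 + 3, 5 = 1·3 + 2, 3 = 1·2 + 1; back-substituting gives 1 = 42·13 − 5·109, so 13⁻¹ ≡ 42 (mod 109).
Then y ↦ 42(y − 67) is a two-sided inverse to h, so every y ∈ ℤ/109ℤ has a preimage.
So h is bijective.
Since h is bijective, we compute h⁻¹(9): solve 13x + 67 ≡ 9 (mod 109), i.e. 13x ≡ 51 (mod 109).
Multiplying by 13⁻¹ = 42 gives x ≡ 42·51 = 2142 = 19·109 + 71 ≡ 71 (mod 109).
Check: h(71) = 13·71 + 67 = 990 = 9·109 + 9 ≡ 9 (mod 109).

71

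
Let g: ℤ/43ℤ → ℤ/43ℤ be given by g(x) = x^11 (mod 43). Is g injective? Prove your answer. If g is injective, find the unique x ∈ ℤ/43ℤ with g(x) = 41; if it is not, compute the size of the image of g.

Since 43 is prime, the nonzero elements of ℤ/43ℤ form a cyclic group of order 42.
As gcd(11, 42) = 1, raising to the 11th power is a bijection on this group: if a^11 ≡ b^11 then (ab^{−1})^11 = 1, and the only element of order dividing gcd(11, 42) = 1 is 1, so a = b.
With g(0) = 0 this makes g injective on all of ℤ/43ℤ, hence bijective (finite equal-size domain and codomain). In particular g is injective.
Since g is injective, we find the preimage of 41. The inverse of x ↦ x^11 on (ℤ/43ℤ)^× is x ↦ x^23, because 11·23 = 253 = 6·42 + 1 ≡ 1 (mod 42) and x^{42} = 1 for x ≠ 0 (Fermat). So g⁻¹(41) = 41^23 mod 43.
Repeated squaring mod 43: 41^1 ≡ 41, 41^2 ≡ 41² = 1681 ≡ 4, 41^4 ≡ 4² = 16, 41^8 ≡ 16² = 256 ≡ 41, 41^16 ≡ 41² = 1681 ≡ 4. Since 23 = 16 + 4 + 2 + 1, 41^23 ≡ 4·16·4·41: 4·16 = 64 ≡ 21, then 21·4 = 84 ≡ 41, then 41·41 = 1681 ≡ 4. So 41^23 ≡ 4 (mod 43).
Hence g⁻¹(41) = 4.

4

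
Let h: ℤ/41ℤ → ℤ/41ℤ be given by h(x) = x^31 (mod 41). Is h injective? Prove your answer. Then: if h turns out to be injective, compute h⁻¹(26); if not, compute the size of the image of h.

Since 41 is prime, the nonzero elements of ℤ/41ℤ form a cyclic group of order 40.
As gcd(31, 40) = 1, raising to the 31st power is a bijection on this group: if a^31 ≡ b^31 then (ab^{−1})^31 = 1, and the only element of order dividing gcd(31, 40) = 1 is 1, so a = b.
With h(0) = 0 this makes h injective on all of ℤ/41ℤ, hence bijective (finite equal-size domain and codomain). In particular h is injective.
Since h is injective, we find the preimage of 26. The inverse of x ↦ x^31 on (ℤ/41ℤ)^× is x ↦ x^31, because 31·31 = 961 = 24·40 + 1 ≡ 1 (mod 40) and x^{40} = 1 for x ≠ 0 (Fermat). So h⁻¹(26) = 26^31 mod 41.
Repeated squaring mod 41: 26^1 ≡ 26, 26^2 ≡ 26² = 676 ≡ 20, 26^4 ≡ 20² = 400 ≡ 31, 26^8 ≡ 31² = 961 ≡ 18, 26^16 ≡ 18² = 324 ≡ 37. Since 31 = 16 + 8 + 4 + 2 + 1, 26^31 ≡ 37·18·31·20·26: 37·18 = 666 ≡ 10, then 10·31 = 310 ≡ 23, then 23·20 = 460 ≡ 9, then 9·26 = 234 ≡ 29. So 26^31 ≡ 29 (mod 41).
Hence h⁻¹(26) = 29.

29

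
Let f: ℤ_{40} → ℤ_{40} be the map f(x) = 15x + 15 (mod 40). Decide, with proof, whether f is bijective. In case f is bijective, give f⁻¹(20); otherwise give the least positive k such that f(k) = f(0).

8

We have gcd(15, 40) = 5 > 1. Taking a = 0 and b = 8: f(0) = 15 and f(8) = 15·8 + 15 = 135 ≡ 15 (mod 40).
So f(0) = f(8) while 0 ≠ 8, so f is not injective, hence not bijective.
Since f is not bijective, we find the least positive k with f(k) = f(0): this means 15k ≡ 0 (mod 40), i.e. 40 ∣ 15k. Since gcd(15, 40) = 5, dividing through by 5 this holds exactly when 8 ∣ 3k, and as gcd(3, 8) = 1, exactly when 8 ∣ k.
The smallest positive such k is 8.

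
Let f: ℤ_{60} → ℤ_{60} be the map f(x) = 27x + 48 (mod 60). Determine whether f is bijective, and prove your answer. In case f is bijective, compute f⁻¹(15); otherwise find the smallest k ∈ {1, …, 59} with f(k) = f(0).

20

Recall that f is injective if f(a) = f(b) implies a = b.
We have gcd(27, 60) = 3 > 1. Taking a = 0 and b = 20: f(0) = 48 and f(20) = 27·20 + 48 = 588 ≡ 48 (mod 60).
So f(0) = f(20) while 0 ≠ 20, thus f is not injective, hence not bijective.
Since f is not bijective, we find the least positive k with f(k) = f(0): this means 27k ≡ 0 (mod 60), i.e. 60 ∣ 27k. Since gcd(27, 60) = 3, dividing through by 3 this holds exactly when 20 ∣ 9k, and as gcd(9, 20) = 1, exactly when 20 ∣ k.
The smallest positive such k is 20.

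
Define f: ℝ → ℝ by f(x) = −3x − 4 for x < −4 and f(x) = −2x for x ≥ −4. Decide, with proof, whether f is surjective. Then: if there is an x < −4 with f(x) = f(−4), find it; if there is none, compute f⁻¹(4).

Both pieces are strictly decreasing (slopes −3 and −2), so each is injective on its own interval.
The left piece maps (−∞, −4) onto (8, ∞); the right piece maps [−4, ∞) onto (−∞, 8].
These images together cover ℝ, so f is surjective.
Because the two images are disjoint, no x < −4 has f(x) = f(−4), so we compute f⁻¹(4): 4 lies in (−∞, 8], so solve −2x = 4: x = (4 − 0)/(−2) = −2.

-2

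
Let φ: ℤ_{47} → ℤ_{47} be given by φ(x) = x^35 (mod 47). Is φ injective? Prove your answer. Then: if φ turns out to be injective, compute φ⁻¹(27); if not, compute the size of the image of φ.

24

Since 47 is prime, the nonzero elements of ℤ_{47} form a cyclic group of order 46.
As gcd(35, 46) = 1, raising to the 35th power is a bijection on this group: if s^35 ≡ t^35 then (st^{−1})^35 = 1, and the only element of order dividing gcd(35, 46) = 1 is 1, so s = t.
With φ(0) = 0 this makes φ injective on all of ℤ_{47}, hence bijective (finite equal-size domain and codomain). In particular φ is injective.
Since φ is injective, we find the preimage of 27. The inverse of x ↦ x^35 on (ℤ_{47})^× is x ↦ x^25, because 35·25 = 875 = 19·46 + 1 ≡ 1 (mod 46) and x^{46} = 1 for x ≠ 0 (Fermat). So φ⁻¹(27) = 27^25 mod 47.
Repeated squaring mod 47: 27^1 ≡ 27, 27^2 ≡ 27² = 729 ≡ 24, 27^4 ≡ 24² = 576 ≡ 12, 27^8 ≡ 12² = 144 ≡ 3, 27^16 ≡ 3² = 9. Since 25 = 16 + 8 + 1, 27^25 ≡ 9·3·27: 9·3 = 27, then 27·27 = 729 ≡ 24. So 27^25 ≡ 24 (mod 47).
Hence φ⁻¹(27) = 24.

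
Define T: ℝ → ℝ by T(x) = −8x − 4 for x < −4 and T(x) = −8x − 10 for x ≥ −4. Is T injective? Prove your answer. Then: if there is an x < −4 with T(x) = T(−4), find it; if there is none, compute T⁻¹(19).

Both pieces are strictly decreasing (slopes −8 and −8), so each is injective on its own interval.
The left piece maps (−∞, −4) onto (28, ∞); the right piece maps [−4, ∞) onto (−∞, 22].
These images are disjoint, so no value is attained by both pieces. Thus T is injective.
Because the two images are disjoint, no x < −4 has T(x) = T(−4), so we compute T⁻¹(19): 19 lies in (−∞, 22], so solve −8x − 10 = 19: x = (19 + 10)/(−8) = −29/8.

-29/8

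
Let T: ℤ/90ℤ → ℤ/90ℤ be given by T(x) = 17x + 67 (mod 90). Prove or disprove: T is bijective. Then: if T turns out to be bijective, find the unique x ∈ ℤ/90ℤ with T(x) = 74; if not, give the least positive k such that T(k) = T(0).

11

If T(x_1) = T(x_2), then 17x_1 ≡ 17x_2 (mod 90). Because gcd(17, 90) = 1, we may cancel 17 to get x_1 ≡ x_2 (mod 90).
We now compute 17⁻¹ mod 90 explicitly. Euclid's algorithm: 90 = 5·17 + 5, 17 = 3·5 + 2, 5 = 2·2 + 1; back-substituting gives 1 = 53·17 − 10·90, so 17⁻¹ ≡ 53 (mod 90).
Then y ↦ 53(y − 67) is a two-sided inverse to T, so every y ∈ ℤ/90ℤ has a preimage.
Therefore T is bijective.
Since T is bijective, we compute T⁻¹(74): solve 17x + 67 ≡ 74 (mod 90), i.e. 17x ≡ 7 (mod 90).
Multiplying by 17⁻¹ = 53 gives x ≡ 53·7 = 371 = 4·90 + 11 ≡ 11 (mod 90).
Check: T(11) = 17·11 + 67 = 254 = 2·90 + 74 ≡ 74 (mod 90).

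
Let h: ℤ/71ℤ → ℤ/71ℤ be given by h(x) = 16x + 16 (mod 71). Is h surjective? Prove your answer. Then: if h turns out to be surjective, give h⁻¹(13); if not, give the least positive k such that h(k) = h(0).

22

Since gcd(16, 71) = 1, 16 is invertible modulo 71. Euclid's algorithm: 71 = 4·16 + 7, 16 = 2·7 + 2, 7 = 3·2 + 1; back-substituting gives 1 = 40·16 − 9·71, so 16⁻¹ ≡ 40 (mod 71).
Then y ↦ 40(y − 16) is a two-sided inverse to h, so every y ∈ ℤ/71ℤ has a preimage.
Thus h is surjective.
Since h is surjective, we compute h⁻¹(13): solve 16x + 16 ≡ 13 (mod 71), i.e. 16x ≡ 68 (mod 71).
Multiplying by 16⁻¹ = 40 gives x ≡ 40·68 = 2720 = 38·71 + 22 ≡ 22 (mod 71).
Check: h(22) = 16·22 + 16 = 368 = 5·71 + 13 ≡ 13 (mod 71).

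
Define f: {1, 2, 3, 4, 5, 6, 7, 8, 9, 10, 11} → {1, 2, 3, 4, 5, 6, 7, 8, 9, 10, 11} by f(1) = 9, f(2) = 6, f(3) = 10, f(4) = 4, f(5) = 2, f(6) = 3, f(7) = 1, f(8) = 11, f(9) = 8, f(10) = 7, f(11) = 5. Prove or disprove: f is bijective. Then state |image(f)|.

11

The values 9, 6, 10, 4, 2, 3, 1, 11, 8, 7, 5 are a permutation of {1, 2, 3, 4, 5, 6, 7, 8, 9, 10, 11}: each element appears exactly once.
So f is injective and surjective, hence bijective.
The image of f is {1, 2, 3, 4, 5, 6, 7, 8, 9, 10, 11}, which has 11 elements.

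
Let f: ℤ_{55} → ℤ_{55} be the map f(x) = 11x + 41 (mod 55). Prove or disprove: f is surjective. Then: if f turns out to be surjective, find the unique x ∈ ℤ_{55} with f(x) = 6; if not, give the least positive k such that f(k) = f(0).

5

Since gcd(11, 55) = 11, we have 11x ≡ 0 (mod 11) for all x, so f(x) ≡ 8 (mod 11).
But 0 ≢ 8 (mod 11), so 0 ∈ ℤ_{55} has no preimage. So f is not surjective.
Since f is not surjective, we find the least positive k with f(k) = f(0): this means 11k ≡ 0 (mod 55), i.e. 55 ∣ 11k. Since gcd(11, 55) = 11, dividing through by 11 this holds exactly when 5 ∣ k.
The smallest positive such k is 5.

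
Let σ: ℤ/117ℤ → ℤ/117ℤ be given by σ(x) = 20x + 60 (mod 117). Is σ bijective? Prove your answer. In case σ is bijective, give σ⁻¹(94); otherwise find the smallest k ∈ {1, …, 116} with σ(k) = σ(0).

107

If σ(s) = σ(t), then 20s ≡ 20t (mod 117). Because gcd(20, 117) = 1, we may cancel 20 to get s ≡ t (mod 117).
We now compute 20⁻¹ mod 117 explicitly. Euclid's algorithm: 117 = 5·20 + 17, 20 = 1·17 + 3, 17 = 5·3 + 2, 3 = 1·2 + 1; back-substituting gives 1 = 41·20 − 7·117, so 20⁻¹ ≡ 41 (mod 117).
For any y ∈ ℤ/117ℤ, x = 41(y − 60) mod 117 satisfies σ(x) = 20·41(y − 60) + 60 ≡ y (since 20·41 ≡ 1 mod 117). So every y has a preimage.
Hence σ is bijective.
Since σ is bijective, we compute σ⁻¹(94): solve 20x + 60 ≡ 94 (mod 117), i.e. 20x ≡ 34 (mod 117).
Multiplying by 20⁻¹ = 41 gives x ≡ 41·34 = 1394 = 11·117 + 107 ≡ 107 (mod 117).
Check: σ(107) = 20·107 + 60 = 2200 = 18·117 + 94 ≡ 94 (mod 117).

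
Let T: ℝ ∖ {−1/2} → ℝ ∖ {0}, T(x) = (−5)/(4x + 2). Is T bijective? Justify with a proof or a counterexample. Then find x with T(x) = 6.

Suppose T(a) = T(b). Cross-multiplying: (−5)(4b + 2) = (−5)(4a + 2).
Expanding both sides and cancelling the symmetric terms leaves 20·(a − b) = 0. Since 20 ≠ 0, a = b. So T is injective.
For any y ≠ 0, solving y(4x + 2) = −5 for x gives a well-defined x ≠ −1/2. So T is surjective.
So T is bijective.
Solving T(x) = 6: cross-multiplying gives −5 = 6(4x + 2), which rearranges to −24x = 17, so x = −17/24.

-17/24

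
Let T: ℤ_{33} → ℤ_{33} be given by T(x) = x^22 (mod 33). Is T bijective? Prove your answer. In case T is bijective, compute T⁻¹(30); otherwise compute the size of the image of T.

T(4): Repeated squaring mod 33: 4^1 ≡ 4, 4^2 ≡ 4² = 16, 4^4 ≡ 16² = 256 ≡ 25, 4^8 ≡ 25² = 625 ≡ 31, 4^16 ≡ 31² = 961 ≡ 4. Since 22 = 16 + 4 + 2, 4^22 ≡ 4·25·16: 4·25 = 100 ≡ 1, then 1·16 = 16. So 4^22 ≡ 16 (mod 33).
T(7): Repeated squaring mod 33: 7^1 ≡ 7, 7^2 ≡ 7² = 49 ≡ 16, 7^4 ≡ 16² = 256 ≡ 25, 7^8 ≡ 25² = 625 ≡ 31, 7^16 ≡ 31² = 961 ≡ 4. Since 22 = 16 + 4 + 2, 7^22 ≡ 4·25·16: 4·25 = 100 ≡ 1, then 1·16 = 16. So 7^22 ≡ 16 (mod 33).
So T(4) = T(7) = 16 while 4 ≠ 7, hence T is not injective, hence not bijective.
Since T is not bijective, we determine |image(T)|. Computing x^22 mod 33 for each x (by repeated squaring, reducing mod 33 at every step), the values T(0), T(1), …, T(32) are: 0, 1, 4, 9, 16, 25, 3, 16, 31, 15, 1, 22, 12, 4, 31, 27, 25, 25, 27, 31, 4, 12, 22, 1, 15, 31, 16, 3, 25, 16, 9, 4, 1.
The distinct values are {0, 1, 3, 4, 9, 12, 15, 16, 22, 25, 27, 31}; there are 12 of them.

12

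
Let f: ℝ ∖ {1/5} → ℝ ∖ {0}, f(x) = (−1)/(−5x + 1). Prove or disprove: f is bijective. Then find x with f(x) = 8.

9/40

Suppose f(s) = f(t). Cross-multiplying: (−1)(−5t + 1) = (−1)(−5s + 1).
Expanding both sides and cancelling the symmetric terms leaves −5·(s − t) = 0. Since −5 ≠ 0, s = t. Thus f is injective.
For any y ≠ 0, solving y(−5x + 1) = −1 for x gives a well-defined x ≠ 1/5. So f is surjective.
Thus f is bijective.
Solving f(x) = 8: cross-multiplying gives −1 = 8(−5x + 1), which rearranges to 40x = 9, so x = 9/40.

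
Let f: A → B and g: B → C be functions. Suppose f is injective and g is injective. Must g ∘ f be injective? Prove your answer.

Suppose (g ∘ f)(a) = (g ∘ f)(b), i.e. g(f(a)) = g(f(b)).
Since g is injective, f(a) = f(b). Since f is injective, a = b. Thus g ∘ f is injective.

injective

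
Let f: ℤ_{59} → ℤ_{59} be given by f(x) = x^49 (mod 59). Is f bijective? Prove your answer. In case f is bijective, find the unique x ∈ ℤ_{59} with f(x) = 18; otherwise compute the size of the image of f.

56

Since 59 is prime, the nonzero elements of ℤ_{59} form a cyclic group of order 58.
As gcd(49, 58) = 1, raising to the 49th power is a bijection on this group: if x_1^49 ≡ x_2^49 then (x_1x_2^{−1})^49 = 1, and the only element of order dividing gcd(49, 58) = 1 is 1, so x_1 = x_2.
With f(0) = 0 this makes f injective on all of ℤ_{59}, hence bijective (finite equal-size domain and codomain). In particular f is bijective.
Since f is bijective, we find the preimage of 18. The inverse of x ↦ x^49 on (ℤ_{59})^× is x ↦ x^45, because 49·45 = 2205 = 38·58 + 1 ≡ 1 (mod 58) and x^{58} = 1 for x ≠ 0 (Fermat). So f⁻¹(18) = 18^45 mod 59.
Repeated squaring mod 59: 18^1 ≡ 18, 18^2 ≡ 18² = 324 ≡ 29, 18^4 ≡ 29² = 841 ≡ 15, 18^8 ≡ 15² = 225 ≡ 48, 18^16 ≡ 48² = 2304 ≡ 3, 18^32 ≡ 3² = 9. Since 45 = 32 + 8 + 4 + 1, 18^45 ≡ 9·48·15·18: 9·48 = 432 ≡ 19, then 19·15 = 285 ≡ 49, then 49·18 = 882 ≡ 56. So 18^45 ≡ 56 (mod 59).
Hence f⁻¹(18) = 56.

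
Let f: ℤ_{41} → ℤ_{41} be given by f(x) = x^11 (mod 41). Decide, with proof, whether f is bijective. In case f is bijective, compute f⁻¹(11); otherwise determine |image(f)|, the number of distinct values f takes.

Since 41 is prime, the nonzero elements of ℤ_{41} form a cyclic group of order 40.
As gcd(11, 40) = 1, raising to the 11th power is a bijection on this group: if x_1^11 ≡ x_2^11 then (x_1x_2^{−1})^11 = 1, and the only element of order dividing gcd(11, 40) = 1 is 1, so x_1 = x_2.
With f(0) = 0 this makes f injective on all of ℤ_{41}, hence bijective (finite equal-size domain and codomain). In particular f is bijective.
Since f is bijective, we find the preimage of 11. The inverse of x ↦ x^11 on (ℤ_{41})^× is x ↦ x^11, because 11·11 = 121 = 3·40 + 1 ≡ 1 (mod 40) and x^{40} = 1 for x ≠ 0 (Fermat). So f⁻¹(11) = 11^11 mod 41.
Repeated squaring mod 41: 11^1 ≡ 11, 11^2 ≡ 11² = 121 ≡ 39, 11^4 ≡ 39² = 1521 ≡ 4, 11^8 ≡ 4² = 16. Since 11 = 8 + 2 + 1, 11^11 ≡ 16·39·11: 16·39 = 624 ≡ 9, then 9·11 = 99 ≡ 17. So 11^11 ≡ 17 (mod 41).
Hence f⁻¹(11) = 17.

17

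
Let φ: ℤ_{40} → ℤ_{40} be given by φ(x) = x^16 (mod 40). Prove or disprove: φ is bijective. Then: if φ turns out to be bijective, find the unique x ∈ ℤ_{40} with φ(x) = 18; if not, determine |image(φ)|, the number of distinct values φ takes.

φ(1) = 1^16 = 1.
φ(3): Repeated squaring mod 40: 3^1 ≡ 3, 3^2 ≡ 3² = 9, 3^4 ≡ 9² = 81 ≡ 1, 3^8 ≡ 1² = 1, 3^16 ≡ 1² = 1. So 3^16 ≡ 1 (mod 40).
So φ(1) = φ(3) = 1 while 1 ≠ 3, therefore φ is not injective, hence not bijective.
Since φ is not bijective, we determine |image(φ)|. Computing x^16 mod 40 for each x (by repeated squaring, reducing mod 40 at every step), the values φ(0), φ(1), …, φ(39) are: 0, 1, 16, 1, 16, 25, 16, 1, 16, 1, 0, 1, 16, 1, 16, 25, 16, 1, 16, 1, 0, 1, 16, 1, 16, 25, 16, 1, 16, 1, 0, 1, 16, 1, 16, 25, 16, 1, 16, 1.
The distinct values are {0, 1, 16, 25}; there are 4 of them.

4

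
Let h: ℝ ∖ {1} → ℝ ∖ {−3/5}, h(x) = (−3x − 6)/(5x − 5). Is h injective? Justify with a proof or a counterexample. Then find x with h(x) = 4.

Suppose h(s) = h(t). Cross-multiplying: (−3s − 6)(5t − 5) = (−3t − 6)(5s − 5).
Expanding both sides and cancelling the symmetric terms leaves 45·(s − t) = 0. Since 45 ≠ 0, s = t. Thus h is injective.
Solving h(x) = 4: cross-multiplying gives −3x − 6 = 4(5x − 5), which rearranges to −23x = −14, so x = 14/23.

14/23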